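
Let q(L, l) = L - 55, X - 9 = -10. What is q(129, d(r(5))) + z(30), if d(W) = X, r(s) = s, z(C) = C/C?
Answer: 75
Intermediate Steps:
X = -1 (X = 9 - 10 = -1)
z(C) = 1
d(W) = -1
q(L, l) = -55 + L
q(129, d(r(5))) + z(30) = (-55 + 129) + 1 = 74 + 1 = 75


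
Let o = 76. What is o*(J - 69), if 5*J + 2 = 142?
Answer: -3116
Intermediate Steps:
J = 28 (J = -⅖ + (⅕)*142 = -⅖ + 142/5 = 28)
o*(J - 69) = 76*(28 - 69) = 76*(-41) = -3116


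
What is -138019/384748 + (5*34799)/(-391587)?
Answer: -352742491/439248732 ≈ -0.80306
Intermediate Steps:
-138019/384748 + (5*34799)/(-391587) = -138019*1/384748 + 173995*(-1/391587) = -19717/54964 - 173995/391587 = -352742491/439248732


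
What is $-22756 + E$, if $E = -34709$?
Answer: $-57465$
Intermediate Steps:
$-22756 + E = -22756 - 34709 = -57465$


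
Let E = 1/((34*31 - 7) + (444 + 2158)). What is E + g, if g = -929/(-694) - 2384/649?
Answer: -3836746769/1643531494 ≈ -2.3345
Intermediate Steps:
g = -1051575/450406 (g = -929*(-1/694) - 2384*1/649 = 929/694 - 2384/649 = -1051575/450406 ≈ -2.3347)
E = 1/3649 (E = 1/((1054 - 7) + 2602) = 1/(1047 + 2602) = 1/3649 ≈ 0.00027405)
E + g = 1/3649 - 1051575/450406 = -3836746769/1643531494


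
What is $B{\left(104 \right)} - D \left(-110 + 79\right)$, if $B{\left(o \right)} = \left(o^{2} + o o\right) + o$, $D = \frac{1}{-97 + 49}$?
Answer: $\frac{1043297}{48} \approx 21735.0$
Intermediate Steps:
$D = - \frac{1}{48}$ ($D = \frac{1}{-48} = - \frac{1}{48} \approx -0.020833$)
$B{\left(o \right)} = o + 2 o^{2}$ ($B{\left(o \right)} = \left(o^{2} + o^{2}\right) + o = 2 o^{2} + o = o + 2 o^{2}$)
$B{\left(104 \right)} - D \left(-110 + 79\right) = 104 \left(1 + 2 \cdot 104\right) - - \frac{-110 + 79}{48} = 104 \left(1 + 208\right) - \left(- \frac{1}{48}\right) \left(-31\right) = 104 \cdot 209 - \frac{31}{48} = 21736 - \frac{31}{48} = \frac{1043297}{48}$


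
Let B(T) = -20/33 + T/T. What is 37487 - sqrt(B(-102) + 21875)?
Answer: 37487 - 4*sqrt(1488894)/33 ≈ 37339.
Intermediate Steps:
B(T) = 13/33 (B(T) = -20*1/33 + 1 = -20/33 + 1 = 13/33)
37487 - sqrt(B(-102) + 21875) = 37487 - sqrt(13/33 + 21875) = 37487 - sqrt(721888/33) = 37487 - 4*sqrt(1488894)/33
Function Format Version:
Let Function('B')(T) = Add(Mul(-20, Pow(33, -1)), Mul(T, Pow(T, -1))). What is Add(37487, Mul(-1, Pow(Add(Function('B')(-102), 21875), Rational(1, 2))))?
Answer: Add(37487, Mul(Rational(-4, 33), Pow(1488894, Rational(1, 2)))) ≈ 37339.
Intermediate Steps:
Function('B')(T) = Rational(13, 33) (Function('B')(T) = Add(Mul(-20, Rational(1, 33)), 1) = Add(Rational(-20, 33), 1) = Rational(13, 33))
Add(37487, Mul(-1, Pow(Add(Function('B')(-102), 21875), Rational(1, 2)))) = Add(37487, Mul(-1, Pow(Add(Rational(13, 33), 21875), Rational(1, 2)))) = Add(37487, Mul(-1, Pow(Rational(721888, 33), Rational(1, 2)))) = Add(37487, Mul(-1, Mul(Rational(4, 33), Pow(1488894, Rational(1, 2))))) = Add(37487, Mul(Rational(-4, 33), Pow(1488894, Rational(1, 2))))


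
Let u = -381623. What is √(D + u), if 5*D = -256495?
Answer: 17*I*√1498 ≈ 657.97*I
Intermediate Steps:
D = -51299 (D = (⅕)*(-256495) = -51299)
√(D + u) = √(-51299 - 381623) = √(-432922) = 17*I*√1498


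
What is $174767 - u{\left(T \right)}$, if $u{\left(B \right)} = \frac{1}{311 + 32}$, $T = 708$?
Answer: $\frac{59945080}{343} \approx 1.7477 \cdot 10^{5}$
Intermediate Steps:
$u{\left(B \right)} = \frac{1}{343}$
$174767 - u{\left(T \right)} = 174767 - \frac{1}{343} = \frac{59945080}{343}$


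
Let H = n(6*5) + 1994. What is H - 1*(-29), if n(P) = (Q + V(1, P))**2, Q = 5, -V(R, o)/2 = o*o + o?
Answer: 3443048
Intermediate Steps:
V(R, o) = -2*o - 2*o**2 (V(R, o) = -2*(o*o + o) = -2*(o**2 + o) = -2*(o + o**2) = -2*o - 2*o**2)
n(P) = (5 - 2*P*(1 + P))**2
H = 3443019 (H = (-5 + 2*(6*5)*(1 + 6*5))**2 + 1994 = (-5 + 2*30*(1 + 30))**2 + 1994 = (-5 + 2*30*31)**2 + 1994 = (-5 + 1860)**2 + 1994 = 1855**2 + 1994 = 3441025 + 1994 = 3443019)
H - 1*(-29) = 3443019 - 1*(-29) = 3443019 + 29 = 3443048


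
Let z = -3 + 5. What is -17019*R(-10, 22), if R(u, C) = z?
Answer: -34038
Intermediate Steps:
z = 2
R(u, C) = 2
-17019*R(-10, 22) = -17019*2 = -34038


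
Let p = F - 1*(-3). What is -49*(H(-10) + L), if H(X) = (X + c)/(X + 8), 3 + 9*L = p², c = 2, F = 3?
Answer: -1127/3 ≈ -375.67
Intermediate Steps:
p = 6 (p = 3 - 1*(-3) = 3 + 3 = 6)
L = 11/3 (L = -⅓ + (⅑)*6² = -⅓ + (⅑)*36 = -⅓ + 4 = 11/3 ≈ 3.6667)
H(X) = (2 + X)/(8 + X) (H(X) = (X + 2)/(X + 8) = (2 + X)/(8 + X))
-49*(H(-10) + L) = -49*((2 - 10)/(8 - 10) + 11/3) = -49*(-8/(-2) + 11/3) = -49*(-½*(-8) + 11/3) = -49*(4 + 11/3) = -49*23/3 = -1127/3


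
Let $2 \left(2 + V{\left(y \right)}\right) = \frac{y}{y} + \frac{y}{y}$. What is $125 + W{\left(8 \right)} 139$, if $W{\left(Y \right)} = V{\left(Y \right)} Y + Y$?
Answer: $125$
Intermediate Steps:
$V{\left(y \right)} = -1$ ($V{\left(y \right)} = -2 + \frac{\frac{y}{y} + \frac{y}{y}}{2} = -2 + \frac{1 + 1}{2} = -2 + \frac{1}{2} \cdot 2 = -2 + 1 = -1$)
$W{\left(Y \right)} = 0$ ($W{\left(Y \right)} = - Y + Y = 0$)
$125 + W{\left(8 \right)} 139 = 125 + 0 \cdot 139 = 125 + 0 = 125$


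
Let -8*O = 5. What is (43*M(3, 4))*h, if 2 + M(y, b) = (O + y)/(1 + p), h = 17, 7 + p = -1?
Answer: -95761/56 ≈ -1710.0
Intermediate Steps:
p = -8 (p = -7 - 1 = -8)
O = -5/8 (O = -⅛*5 = -5/8 ≈ -0.62500)
M(y, b) = -107/56 - y/7 (M(y, b) = -2 + (-5/8 + y)/(1 - 8) = -2 + (-5/8 + y)/(-7) = -2 + (-5/8 + y)*(-⅐) = -2 + (5/56 - y/7) = -107/56 - y/7)
(43*M(3, 4))*h = (43*(-107/56 - ⅐*3))*17 = (43*(-107/56 - 3/7))*17 = (43*(-131/56))*17 = -5633/56*17 = -95761/56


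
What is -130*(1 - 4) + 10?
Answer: 400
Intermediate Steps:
-130*(1 - 4) + 10 = -130*(-3) + 10 = -26*(-15) + 10 = 390 + 10 = 400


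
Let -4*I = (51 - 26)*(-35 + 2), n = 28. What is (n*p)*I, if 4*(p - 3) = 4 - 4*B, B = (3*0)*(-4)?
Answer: 23100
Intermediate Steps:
B = 0 (B = 0*(-4) = 0)
I = 825/4 (I = -(51 - 26)*(-35 + 2)/4 = -25*(-33)/4 = -¼*(-825) = 825/4 ≈ 206.25)
p = 4 (p = 3 + (4 - 4*0)/4 = 3 + (4 + 0)/4 = 3 + (¼)*4 = 3 + 1 = 4)
(n*p)*I = (28*4)*(825/4) = 112*(825/4) = 23100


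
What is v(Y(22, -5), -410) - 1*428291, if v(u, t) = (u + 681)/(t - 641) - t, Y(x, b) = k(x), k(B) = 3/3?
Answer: -449703613/1051 ≈ -4.2788e+5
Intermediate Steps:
k(B) = 1 (k(B) = 3*(1/3) = 1)
Y(x, b) = 1
v(u, t) = -t + (681 + u)/(-641 + t) (v(u, t) = (681 + u)/(-641 + t) - t = -t + (681 + u)/(-641 + t))
v(Y(22, -5), -410) - 1*428291 = (681 + 1 - 1*(-410)**2 + 641*(-410))/(-641 - 410) - 1*428291 = (681 + 1 - 1*168100 - 262810)/(-1051) - 428291 = -(681 + 1 - 168100 - 262810)/1051 - 428291 = -1/1051*(-430228) - 428291 = 430228/1051 - 428291 = -449703613/1051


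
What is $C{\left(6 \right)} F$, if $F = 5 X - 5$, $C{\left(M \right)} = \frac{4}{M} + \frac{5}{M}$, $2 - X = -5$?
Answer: $45$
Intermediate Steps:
$X = 7$ ($X = 2 - -5 = 2 + 5 = 7$)
$C{\left(M \right)} = \frac{9}{M}$
$F = 30$ ($F = 5 \cdot 7 - 5 = 35 - 5 = 30$)
$C{\left(6 \right)} F = \frac{9}{6} \cdot 30 = 9 \cdot \frac{1}{6} \cdot 30 = \frac{3}{2} \cdot 30 = 45$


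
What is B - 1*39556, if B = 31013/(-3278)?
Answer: -129695581/3278 ≈ -39565.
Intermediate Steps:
B = -31013/3278 (B = 31013*(-1/3278) = -31013/3278 ≈ -9.4610)
B - 1*39556 = -31013/3278 - 1*39556 = -31013/3278 - 39556 = -129695581/3278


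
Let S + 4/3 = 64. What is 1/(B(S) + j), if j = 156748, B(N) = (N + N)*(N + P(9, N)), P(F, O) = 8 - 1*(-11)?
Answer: 9/1502852 ≈ 5.9886e-6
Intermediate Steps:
S = 188/3 (S = -4/3 + 64 = 188/3 ≈ 62.667)
P(F, O) = 19 (P(F, O) = 8 + 11 = 19)
B(N) = 2*N*(19 + N) (B(N) = (N + N)*(N + 19) = (2*N)*(19 + N) = 2*N*(19 + N))
1/(B(S) + j) = 1/(2*(188/3)*(19 + 188/3) + 156748) = 1/(2*(188/3)*(245/3) + 156748) = 1/(92120/9 + 156748) = 1/(1502852/9) = 9/1502852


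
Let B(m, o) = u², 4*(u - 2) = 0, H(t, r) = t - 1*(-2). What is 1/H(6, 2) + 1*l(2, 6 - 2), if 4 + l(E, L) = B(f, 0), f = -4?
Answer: ⅛ ≈ 0.12500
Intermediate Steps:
H(t, r) = 2 + t (H(t, r) = t + 2 = 2 + t)
u = 2 (u = 2 + (¼)*0 = 2 + 0 = 2)
B(m, o) = 4 (B(m, o) = 2² = 4)
l(E, L) = 0 (l(E, L) = -4 + 4 = 0)
1/H(6, 2) + 1*l(2, 6 - 2) = 1/(2 + 6) + 1*0 = 1/8 + 0 = ⅛ + 0 = ⅛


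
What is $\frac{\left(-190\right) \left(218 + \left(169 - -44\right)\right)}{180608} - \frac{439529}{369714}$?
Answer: $- \frac{27414583273}{16693326528} \approx -1.6422$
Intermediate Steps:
$\frac{\left(-190\right) \left(218 + \left(169 - -44\right)\right)}{180608} - \frac{439529}{369714} = - 190 \left(218 + \left(169 + 44\right)\right) \frac{1}{180608} - \frac{439529}{369714} = - 190 \left(218 + 213\right) \frac{1}{180608} - \frac{439529}{369714} = \left(-190\right) 431 \cdot \frac{1}{180608} - \frac{439529}{369714} = \left(-81890\right) \frac{1}{180608} - \frac{439529}{369714} = - \frac{40945}{90304} - \frac{439529}{369714} = - \frac{27414583273}{16693326528}$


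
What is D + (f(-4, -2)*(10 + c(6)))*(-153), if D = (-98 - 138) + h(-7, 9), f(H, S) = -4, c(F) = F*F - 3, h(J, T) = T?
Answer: 26089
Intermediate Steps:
c(F) = -3 + F**2 (c(F) = F**2 - 3 = -3 + F**2)
D = -227 (D = (-98 - 138) + 9 = -236 + 9 = -227)
D + (f(-4, -2)*(10 + c(6)))*(-153) = -227 - 4*(10 + (-3 + 6**2))*(-153) = -227 - 4*(10 + (-3 + 36))*(-153) = -227 - 4*(10 + 33)*(-153) = -227 - 4*43*(-153) = -227 - 172*(-153) = -227 + 26316 = 26089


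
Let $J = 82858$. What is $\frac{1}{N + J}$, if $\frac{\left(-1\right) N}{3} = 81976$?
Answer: $- \frac{1}{163070} \approx -6.1323 \cdot 10^{-6}$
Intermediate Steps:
$N = -245928$ ($N = \left(-3\right) 81976 = -245928$)
$\frac{1}{N + J} = \frac{1}{-245928 + 82858} = \frac{1}{-163070} = - \frac{1}{163070}$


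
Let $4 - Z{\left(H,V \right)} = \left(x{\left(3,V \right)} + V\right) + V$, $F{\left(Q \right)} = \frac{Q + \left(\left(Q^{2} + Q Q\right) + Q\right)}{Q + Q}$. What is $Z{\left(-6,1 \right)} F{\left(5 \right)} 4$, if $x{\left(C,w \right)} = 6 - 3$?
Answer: $-24$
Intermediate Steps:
$x{\left(C,w \right)} = 3$ ($x{\left(C,w \right)} = 6 - 3 = 3$)
$F{\left(Q \right)} = \frac{2 Q + 2 Q^{2}}{2 Q}$ ($F{\left(Q \right)} = \frac{Q + \left(\left(Q^{2} + Q^{2}\right) + Q\right)}{2 Q} = \left(Q + \left(2 Q^{2} + Q\right)\right) \frac{1}{2 Q} = \left(Q + \left(Q + 2 Q^{2}\right)\right) \frac{1}{2 Q} = \left(2 Q + 2 Q^{2}\right) \frac{1}{2 Q} = \frac{2 Q + 2 Q^{2}}{2 Q}$)
$Z{\left(H,V \right)} = 1 - 2 V$ ($Z{\left(H,V \right)} = 4 - \left(\left(3 + V\right) + V\right) = 4 - \left(3 + 2 V\right) = 1 - 2 V$)
$Z{\left(-6,1 \right)} F{\left(5 \right)} 4 = \left(1 - 2\right) \left(1 + 5\right) 4 = \left(1 - 2\right) 6 \cdot 4 = \left(-1\right) 6 \cdot 4 = \left(-6\right) 4 = -24$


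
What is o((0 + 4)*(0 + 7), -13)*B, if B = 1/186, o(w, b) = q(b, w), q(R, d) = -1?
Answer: -1/186 ≈ -0.0053763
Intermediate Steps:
o(w, b) = -1
B = 1/186 ≈ 0.0053763
o((0 + 4)*(0 + 7), -13)*B = -1*1/186 = -1/186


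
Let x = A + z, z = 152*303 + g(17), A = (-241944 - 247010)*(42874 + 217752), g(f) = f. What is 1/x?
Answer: -1/127434079131 ≈ -7.8472e-12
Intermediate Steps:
A = -127434125204 (A = -488954*260626 = -127434125204)
z = 46073 (z = 152*303 + 17 = 46056 + 17 = 46073)
x = -127434079131 (x = -127434125204 + 46073 = -127434079131)
1/x = 1/(-127434079131) = -1/127434079131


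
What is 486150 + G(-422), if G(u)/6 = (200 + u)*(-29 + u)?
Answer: 1086882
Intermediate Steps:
G(u) = 6*(-29 + u)*(200 + u) (G(u) = 6*((200 + u)*(-29 + u)) = 6*((-29 + u)*(200 + u)) = 6*(-29 + u)*(200 + u))
486150 + G(-422) = 486150 + (-34800 + 6*(-422)² + 1026*(-422)) = 486150 + (-34800 + 6*178084 - 432972) = 486150 + (-34800 + 1068504 - 432972) = 486150 + 600732 = 1086882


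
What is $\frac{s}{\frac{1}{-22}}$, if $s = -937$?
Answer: $20614$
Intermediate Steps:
$\frac{s}{\frac{1}{-22}} = - \frac{937}{\frac{1}{-22}} = - \frac{937}{- \frac{1}{22}} = \left(-937\right) \left(-22\right) = 20614$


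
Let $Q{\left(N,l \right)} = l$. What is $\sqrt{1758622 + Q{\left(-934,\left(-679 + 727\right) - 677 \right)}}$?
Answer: $\sqrt{1757993} \approx 1325.9$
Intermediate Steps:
$\sqrt{1758622 + Q{\left(-934,\left(-679 + 727\right) - 677 \right)}} = \sqrt{1758622 + \left(\left(-679 + 727\right) - 677\right)} = \sqrt{1758622 + \left(48 - 677\right)} = \sqrt{1758622 - 629} = \sqrt{1757993}$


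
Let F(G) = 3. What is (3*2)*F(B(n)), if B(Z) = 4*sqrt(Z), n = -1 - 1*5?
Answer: 18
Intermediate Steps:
n = -6 (n = -1 - 5 = -6)
(3*2)*F(B(n)) = (3*2)*3 = 6*3 = 18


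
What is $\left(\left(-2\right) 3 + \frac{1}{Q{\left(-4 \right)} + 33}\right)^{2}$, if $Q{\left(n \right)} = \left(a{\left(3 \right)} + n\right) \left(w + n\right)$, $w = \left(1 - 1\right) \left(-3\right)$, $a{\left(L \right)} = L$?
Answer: $\frac{48841}{1369} \approx 35.676$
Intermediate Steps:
$w = 0$ ($w = 0 \left(-3\right) = 0$)
$Q{\left(n \right)} = n \left(3 + n\right)$ ($Q{\left(n \right)} = \left(3 + n\right) \left(0 + n\right) = \left(3 + n\right) n = n \left(3 + n\right)$)
$\left(\left(-2\right) 3 + \frac{1}{Q{\left(-4 \right)} + 33}\right)^{2} = \left(\left(-2\right) 3 + \frac{1}{- 4 \left(3 - 4\right) + 33}\right)^{2} = \left(-6 + \frac{1}{\left(-4\right) \left(-1\right) + 33}\right)^{2} = \left(-6 + \frac{1}{4 + 33}\right)^{2} = \left(-6 + \frac{1}{37}\right)^{2} = \left(- \frac{221}{37}\right)^{2} = \frac{48841}{1369}$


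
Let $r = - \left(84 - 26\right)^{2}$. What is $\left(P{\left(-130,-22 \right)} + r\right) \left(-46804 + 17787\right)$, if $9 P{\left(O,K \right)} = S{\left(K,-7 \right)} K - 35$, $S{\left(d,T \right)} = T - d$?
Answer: $\frac{889109897}{9} \approx 9.879 \cdot 10^{7}$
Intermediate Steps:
$r = -3364$ ($r = - 58^{2} = \left(-1\right) 3364 = -3364$)
$P{\left(O,K \right)} = - \frac{35}{9} + \frac{K \left(-7 - K\right)}{9}$ ($P{\left(O,K \right)} = \frac{\left(-7 - K\right) K - 35}{9} = \frac{K \left(-7 - K\right) - 35}{9} = \frac{-35 + K \left(-7 - K\right)}{9} = - \frac{35}{9} + \frac{K \left(-7 - K\right)}{9}$)
$\left(P{\left(-130,-22 \right)} + r\right) \left(-46804 + 17787\right) = \left(\left(- \frac{35}{9} - - \frac{22 \left(7 - 22\right)}{9}\right) - 3364\right) \left(-46804 + 17787\right) = \left(\left(- \frac{35}{9} - \left(- \frac{22}{9}\right) \left(-15\right)\right) - 3364\right) \left(-29017\right) = \left(\left(- \frac{35}{9} - \frac{110}{3}\right) - 3364\right) \left(-29017\right) = \left(- \frac{365}{9} - 3364\right) \left(-29017\right) = \left(- \frac{30641}{9}\right) \left(-29017\right) = \frac{889109897}{9}$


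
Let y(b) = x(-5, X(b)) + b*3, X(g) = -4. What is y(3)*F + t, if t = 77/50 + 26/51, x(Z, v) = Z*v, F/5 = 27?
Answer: 9988477/2550 ≈ 3917.1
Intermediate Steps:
F = 135 (F = 5*27 = 135)
y(b) = 20 + 3*b (y(b) = -5*(-4) + b*3 = 20 + 3*b)
t = 5227/2550 (t = 77*(1/50) + 26*(1/51) = 77/50 + 26/51 = 5227/2550 ≈ 2.0498)
y(3)*F + t = (20 + 3*3)*135 + 5227/2550 = (20 + 9)*135 + 5227/2550 = 29*135 + 5227/2550 = 3915 + 5227/2550 = 9988477/2550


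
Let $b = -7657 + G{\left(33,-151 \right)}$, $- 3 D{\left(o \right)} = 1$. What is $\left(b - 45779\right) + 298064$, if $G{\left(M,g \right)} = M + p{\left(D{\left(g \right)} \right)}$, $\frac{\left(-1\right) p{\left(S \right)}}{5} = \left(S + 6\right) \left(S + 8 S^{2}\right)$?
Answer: $\frac{6605422}{27} \approx 2.4465 \cdot 10^{5}$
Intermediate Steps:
$D{\left(o \right)} = - \frac{1}{3}$ ($D{\left(o \right)} = \left(- \frac{1}{3}\right) 1 = - \frac{1}{3}$)
$p{\left(S \right)} = - 5 \left(6 + S\right) \left(S + 8 S^{2}\right)$ ($p{\left(S \right)} = - 5 \left(S + 6\right) \left(S + 8 S^{2}\right) = - 5 \left(6 + S\right) \left(S + 8 S^{2}\right)$)
$G{\left(M,g \right)} = - \frac{425}{27} + M$ ($G{\left(M,g \right)} = M - - \frac{5 \left(6 + 8 \left(- \frac{1}{3}\right)^{2} + 49 \left(- \frac{1}{3}\right)\right)}{3} = M - - \frac{5 \left(6 + 8 \cdot \frac{1}{9} - \frac{49}{3}\right)}{3} = M - - \frac{5 \left(6 + \frac{8}{9} - \frac{49}{3}\right)}{3} = M - \left(- \frac{5}{3}\right) \left(- \frac{85}{9}\right) = M - \frac{425}{27} = - \frac{425}{27} + M$)
$b = - \frac{206273}{27}$ ($b = -7657 + \left(- \frac{425}{27} + 33\right) = -7657 + \frac{466}{27} = - \frac{206273}{27} \approx -7639.7$)
$\left(b - 45779\right) + 298064 = \left(- \frac{206273}{27} - 45779\right) + 298064 = - \frac{1442306}{27} + 298064 = \frac{6605422}{27}$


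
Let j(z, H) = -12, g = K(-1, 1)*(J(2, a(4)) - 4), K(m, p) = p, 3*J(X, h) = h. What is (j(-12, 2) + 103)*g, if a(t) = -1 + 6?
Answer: -637/3 ≈ -212.33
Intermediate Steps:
a(t) = 5
J(X, h) = h/3
g = -7/3 (g = 1*((⅓)*5 - 4) = 1*(5/3 - 4) = 1*(-7/3) = -7/3 ≈ -2.3333)
(j(-12, 2) + 103)*g = (-12 + 103)*(-7/3) = 91*(-7/3) = -637/3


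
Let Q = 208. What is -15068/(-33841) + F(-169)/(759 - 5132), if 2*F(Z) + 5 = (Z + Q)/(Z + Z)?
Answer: 3430903781/7695308036 ≈ 0.44584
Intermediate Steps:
F(Z) = -5/2 + (208 + Z)/(4*Z) (F(Z) = -5/2 + ((Z + 208)/(Z + Z))/2 = -5/2 + ((208 + Z)/((2*Z)))/2 = -5/2 + ((208 + Z)*(1/(2*Z)))/2 = -5/2 + ((208 + Z)/(2*Z))/2 = -5/2 + (208 + Z)/(4*Z))
-15068/(-33841) + F(-169)/(759 - 5132) = -15068/(-33841) + (-9/4 + 52/(-169))/(759 - 5132) = -15068*(-1/33841) + (-9/4 + 52*(-1/169))/(-4373) = 15068/33841 + (-9/4 - 4/13)*(-1/4373) = 15068/33841 - 133/52*(-1/4373) = 15068/33841 + 133/227396 = 3430903781/7695308036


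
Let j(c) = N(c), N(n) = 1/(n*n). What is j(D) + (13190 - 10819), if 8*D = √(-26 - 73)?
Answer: 234665/99 ≈ 2370.4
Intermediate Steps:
D = 3*I*√11/8 (D = √(-26 - 73)/8 = √(-99)/8 = (3*I*√11)/8 = 3*I*√11/8 ≈ 1.2437*I)
N(n) = n⁻² (N(n) = 1/(n²) = n⁻²)
j(c) = c⁻²
j(D) + (13190 - 10819) = (3*I*√11/8)⁻² + (13190 - 10819) = -64/99 + 2371 = 234665/99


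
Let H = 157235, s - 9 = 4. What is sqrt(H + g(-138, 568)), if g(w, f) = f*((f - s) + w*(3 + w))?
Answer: sqrt(11054315) ≈ 3324.8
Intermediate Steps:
s = 13 (s = 9 + 4 = 13)
g(w, f) = f*(-13 + f + w*(3 + w)) (g(w, f) = f*((f - 1*13) + w*(3 + w)) = f*((f - 13) + w*(3 + w)) = f*((-13 + f) + w*(3 + w)) = f*(-13 + f + w*(3 + w)))
sqrt(H + g(-138, 568)) = sqrt(157235 + 568*(-13 + 568 + (-138)**2 + 3*(-138))) = sqrt(157235 + 568*(-13 + 568 + 19044 - 414)) = sqrt(157235 + 568*19185) = sqrt(157235 + 10897080) = sqrt(11054315)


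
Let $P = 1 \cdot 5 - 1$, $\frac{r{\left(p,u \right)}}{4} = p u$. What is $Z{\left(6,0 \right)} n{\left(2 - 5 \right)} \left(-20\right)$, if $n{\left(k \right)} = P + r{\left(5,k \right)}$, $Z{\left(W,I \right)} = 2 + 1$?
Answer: $3360$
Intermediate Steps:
$r{\left(p,u \right)} = 4 p u$
$Z{\left(W,I \right)} = 3$
$P = 4$ ($P = 5 - 1 = 4$)
$n{\left(k \right)} = 4 + 20 k$ ($n{\left(k \right)} = 4 + 4 \cdot 5 k = 4 + 20 k$)
$Z{\left(6,0 \right)} n{\left(2 - 5 \right)} \left(-20\right) = 3 \left(4 + 20 \left(2 - 5\right)\right) \left(-20\right) = 3 \left(4 + 20 \left(-3\right)\right) \left(-20\right) = 3 \left(4 - 60\right) \left(-20\right) = 3 \left(-56\right) \left(-20\right) = \left(-168\right) \left(-20\right) = 3360$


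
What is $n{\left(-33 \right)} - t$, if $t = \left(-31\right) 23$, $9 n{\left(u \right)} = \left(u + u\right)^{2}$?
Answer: $1197$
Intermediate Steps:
$n{\left(u \right)} = \frac{4 u^{2}}{9}$ ($n{\left(u \right)} = \frac{\left(u + u\right)^{2}}{9} = \frac{\left(2 u\right)^{2}}{9} = \frac{4 u^{2}}{9}$)
$t = -713$
$n{\left(-33 \right)} - t = \frac{4 \left(-33\right)^{2}}{9} - -713 = \frac{4}{9} \cdot 1089 + 713 = 484 + 713 = 1197$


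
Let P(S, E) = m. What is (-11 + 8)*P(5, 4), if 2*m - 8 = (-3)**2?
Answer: -51/2 ≈ -25.500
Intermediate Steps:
m = 17/2 (m = 4 + (1/2)*(-3)**2 = 4 + (1/2)*9 = 4 + 9/2 = 17/2 ≈ 8.5000)
P(S, E) = 17/2
(-11 + 8)*P(5, 4) = (-11 + 8)*(17/2) = -3*17/2 = -51/2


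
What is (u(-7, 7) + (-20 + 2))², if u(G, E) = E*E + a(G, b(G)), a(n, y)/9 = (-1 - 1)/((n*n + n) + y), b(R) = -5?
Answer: 1274641/1369 ≈ 931.07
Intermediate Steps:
a(n, y) = -18/(n + y + n²) (a(n, y) = 9*((-1 - 1)/((n*n + n) + y)) = 9*(-2/((n² + n) + y)) = 9*(-2/((n + n²) + y)) = 9*(-2/(n + y + n²)) = -18/(n + y + n²))
u(G, E) = E² - 18/(-5 + G + G²) (u(G, E) = E*E - 18/(G - 5 + G²) = E² - 18/(-5 + G + G²))
(u(-7, 7) + (-20 + 2))² = ((-18 + 7²*(-5 - 7 + (-7)²))/(-5 - 7 + (-7)²) + (-20 + 2))² = ((-18 + 49*(-5 - 7 + 49))/(-5 - 7 + 49) - 18)² = ((-18 + 49*37)/37 - 18)² = ((-18 + 1813)/37 - 18)² = ((1/37)*1795 - 18)² = (1795/37 - 18)² = (1129/37)² = 1274641/1369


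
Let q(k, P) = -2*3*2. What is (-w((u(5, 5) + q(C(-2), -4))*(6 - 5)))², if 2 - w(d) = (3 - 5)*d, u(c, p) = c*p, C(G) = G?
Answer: 784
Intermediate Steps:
q(k, P) = -12 (q(k, P) = -6*2 = -12)
w(d) = 2 + 2*d (w(d) = 2 - (3 - 5)*d = 2 - (-2)*d = 2 + 2*d)
(-w((u(5, 5) + q(C(-2), -4))*(6 - 5)))² = (-(2 + 2*((5*5 - 12)*(6 - 5))))² = (-(2 + 2*((25 - 12)*1)))² = (-(2 + 2*(13*1)))² = (-(2 + 2*13))² = (-(2 + 26))² = (-1*28)² = (-28)² = 784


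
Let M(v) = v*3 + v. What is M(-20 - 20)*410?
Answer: -65600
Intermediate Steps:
M(v) = 4*v (M(v) = 3*v + v = 4*v)
M(-20 - 20)*410 = (4*(-20 - 20))*410 = (4*(-40))*410 = -160*410 = -65600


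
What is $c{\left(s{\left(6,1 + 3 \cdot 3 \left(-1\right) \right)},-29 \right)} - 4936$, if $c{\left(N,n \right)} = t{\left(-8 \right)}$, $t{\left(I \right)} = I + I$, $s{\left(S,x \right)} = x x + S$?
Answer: $-4952$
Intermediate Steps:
$s{\left(S,x \right)} = S + x^{2}$ ($s{\left(S,x \right)} = x^{2} + S = S + x^{2}$)
$t{\left(I \right)} = 2 I$
$c{\left(N,n \right)} = -16$ ($c{\left(N,n \right)} = 2 \left(-8\right) = -16$)
$c{\left(s{\left(6,1 + 3 \cdot 3 \left(-1\right) \right)},-29 \right)} - 4936 = -16 - 4936 = -4952$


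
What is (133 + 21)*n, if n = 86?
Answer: 13244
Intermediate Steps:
(133 + 21)*n = (133 + 21)*86 = 154*86 = 13244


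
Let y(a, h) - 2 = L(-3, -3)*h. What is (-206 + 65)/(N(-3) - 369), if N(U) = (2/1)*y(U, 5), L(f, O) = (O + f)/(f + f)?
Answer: 141/355 ≈ 0.39718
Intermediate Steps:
L(f, O) = (O + f)/(2*f) (L(f, O) = (O + f)/((2*f)) = (O + f)*(1/(2*f)) = (O + f)/(2*f))
y(a, h) = 2 + h (y(a, h) = 2 + ((½)*(-3 - 3)/(-3))*h = 2 + ((½)*(-⅓)*(-6))*h = 2 + 1*h = 2 + h)
N(U) = 14 (N(U) = (2/1)*(2 + 5) = (2*1)*7 = 2*7 = 14)
(-206 + 65)/(N(-3) - 369) = (-206 + 65)/(14 - 369) = -141/(-355) = -141*(-1/355) = 141/355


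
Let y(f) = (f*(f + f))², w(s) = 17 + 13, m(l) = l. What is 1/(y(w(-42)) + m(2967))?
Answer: 1/3242967 ≈ 3.0836e-7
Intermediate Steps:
w(s) = 30
y(f) = 4*f⁴ (y(f) = (f*(2*f))² = (2*f²)² = 4*f⁴)
1/(y(w(-42)) + m(2967)) = 1/(4*30⁴ + 2967) = 1/(4*810000 + 2967) = 1/(3240000 + 2967) = 1/3242967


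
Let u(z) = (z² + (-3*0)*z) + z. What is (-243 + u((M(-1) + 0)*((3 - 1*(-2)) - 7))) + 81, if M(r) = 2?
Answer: -150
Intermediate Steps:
u(z) = z + z² (u(z) = (z² + 0*z) + z = (z² + 0) + z = z² + z = z + z²)
(-243 + u((M(-1) + 0)*((3 - 1*(-2)) - 7))) + 81 = (-243 + ((2 + 0)*((3 - 1*(-2)) - 7))*(1 + (2 + 0)*((3 - 1*(-2)) - 7))) + 81 = (-243 + (2*((3 + 2) - 7))*(1 + 2*((3 + 2) - 7))) + 81 = (-243 + (2*(5 - 7))*(1 + 2*(5 - 7))) + 81 = (-243 + (2*(-2))*(1 + 2*(-2))) + 81 = (-243 - 4*(1 - 4)) + 81 = (-243 - 4*(-3)) + 81 = (-243 + 12) + 81 = -231 + 81 = -150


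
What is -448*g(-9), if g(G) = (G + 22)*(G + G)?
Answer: 104832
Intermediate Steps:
g(G) = 2*G*(22 + G) (g(G) = (22 + G)*(2*G) = 2*G*(22 + G))
-448*g(-9) = -896*(-9)*(22 - 9) = -896*(-9)*13 = -448*(-234) = 104832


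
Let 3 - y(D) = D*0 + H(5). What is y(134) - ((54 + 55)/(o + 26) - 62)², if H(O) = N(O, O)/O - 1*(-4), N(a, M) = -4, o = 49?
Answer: -20621806/5625 ≈ -3666.1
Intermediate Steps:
H(O) = 4 - 4/O (H(O) = -4/O - 1*(-4) = -4/O + 4 = 4 - 4/O)
y(D) = -⅕ (y(D) = 3 - (D*0 + (4 - 4/5)) = 3 - (0 + (4 - 4*⅕)) = 3 - (0 + (4 - ⅘)) = 3 - (0 + 16/5) = 3 - 1*16/5 = 3 - 16/5 = -⅕)
y(134) - ((54 + 55)/(o + 26) - 62)² = -⅕ - ((54 + 55)/(49 + 26) - 62)² = -⅕ - (109/75 - 62)² = -⅕ - (-4541/75)² = -⅕ - 1*20620681/5625 = -⅕ - 20620681/5625 = -20621806/5625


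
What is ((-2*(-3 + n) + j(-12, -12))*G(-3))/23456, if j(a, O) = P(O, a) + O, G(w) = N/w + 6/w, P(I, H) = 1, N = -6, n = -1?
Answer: 0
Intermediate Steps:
G(w) = 0 (G(w) = -6/w + 6/w = 0)
j(a, O) = 1 + O
((-2*(-3 + n) + j(-12, -12))*G(-3))/23456 = ((-2*(-3 - 1) + (1 - 12))*0)/23456 = ((-2*(-4) - 11)*0)*(1/23456) = ((8 - 11)*0)*(1/23456) = -3*0*(1/23456) = 0*(1/23456) = 0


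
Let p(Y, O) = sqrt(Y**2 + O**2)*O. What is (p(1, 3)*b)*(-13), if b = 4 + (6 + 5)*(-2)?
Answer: 702*sqrt(10) ≈ 2219.9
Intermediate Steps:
p(Y, O) = O*sqrt(O**2 + Y**2) (p(Y, O) = sqrt(O**2 + Y**2)*O = O*sqrt(O**2 + Y**2))
b = -18 (b = 4 + 11*(-2) = 4 - 22 = -18)
(p(1, 3)*b)*(-13) = ((3*sqrt(3**2 + 1**2))*(-18))*(-13) = ((3*sqrt(9 + 1))*(-18))*(-13) = ((3*sqrt(10))*(-18))*(-13) = -54*sqrt(10)*(-13) = 702*sqrt(10)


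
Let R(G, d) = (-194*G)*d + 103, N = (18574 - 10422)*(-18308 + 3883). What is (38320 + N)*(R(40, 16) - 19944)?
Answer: 16927933874280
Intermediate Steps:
N = -117592600 (N = 8152*(-14425) = -117592600)
R(G, d) = 103 - 194*G*d (R(G, d) = -194*G*d + 103 = 103 - 194*G*d)
(38320 + N)*(R(40, 16) - 19944) = (38320 - 117592600)*((103 - 194*40*16) - 19944) = -117554280*((103 - 124160) - 19944) = -117554280*(-124057 - 19944) = -117554280*(-144001) = 16927933874280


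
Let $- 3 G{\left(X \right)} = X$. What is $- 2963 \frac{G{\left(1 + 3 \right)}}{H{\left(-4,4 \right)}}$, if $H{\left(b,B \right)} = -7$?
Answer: $- \frac{11852}{21} \approx -564.38$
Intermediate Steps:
$G{\left(X \right)} = - \frac{X}{3}$
$- 2963 \frac{G{\left(1 + 3 \right)}}{H{\left(-4,4 \right)}} = - 2963 \frac{\left(- \frac{1}{3}\right) \left(1 + 3\right)}{-7} = - 2963 \left(- \frac{1}{3}\right) 4 \left(- \frac{1}{7}\right) = - 2963 \left(\left(- \frac{4}{3}\right) \left(- \frac{1}{7}\right)\right) = \left(-2963\right) \frac{4}{21} = - \frac{11852}{21}$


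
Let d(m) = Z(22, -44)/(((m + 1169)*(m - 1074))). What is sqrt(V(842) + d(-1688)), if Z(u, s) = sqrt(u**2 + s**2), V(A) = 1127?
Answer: sqrt(578956572974367 + 7884129*sqrt(5))/716739 ≈ 33.571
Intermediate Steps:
Z(u, s) = sqrt(s**2 + u**2)
d(m) = 22*sqrt(5)/((-1074 + m)*(1169 + m)) (d(m) = sqrt((-44)**2 + 22**2)/(((m + 1169)*(m - 1074))) = sqrt(1936 + 484)/(((1169 + m)*(-1074 + m))) = sqrt(2420)/(((-1074 + m)*(1169 + m))) = (22*sqrt(5))*(1/((-1074 + m)*(1169 + m))) = 22*sqrt(5)/((-1074 + m)*(1169 + m)))
sqrt(V(842) + d(-1688)) = sqrt(1127 + 22*sqrt(5)/(-1255506 + (-1688)**2 + 95*(-1688))) = sqrt(1127 + 22*sqrt(5)/(-1255506 + 2849344 - 160360)) = sqrt(1127 + 22*sqrt(5)/1433478) = sqrt(1127 + 22*sqrt(5)*(1/1433478)) = sqrt(1127 + 11*sqrt(5)/716739)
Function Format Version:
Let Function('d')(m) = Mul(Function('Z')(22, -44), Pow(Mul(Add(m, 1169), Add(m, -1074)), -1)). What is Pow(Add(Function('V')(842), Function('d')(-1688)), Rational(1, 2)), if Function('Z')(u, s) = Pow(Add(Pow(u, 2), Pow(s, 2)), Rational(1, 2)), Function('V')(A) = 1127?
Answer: Mul(Rational(1, 716739), Pow(Add(578956572974367, Mul(7884129, Pow(5, Rational(1, 2)))), Rational(1, 2))) ≈ 33.571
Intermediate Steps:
Function('Z')(u, s) = Pow(Add(Pow(s, 2), Pow(u, 2)), Rational(1, 2))
Function('d')(m) = Mul(22, Pow(5, Rational(1, 2)), Pow(Add(-1074, m), -1), Pow(Add(1169, m), -1)) (Function('d')(m) = Mul(Pow(Add(Pow(-44, 2), Pow(22, 2)), Rational(1, 2)), Pow(Mul(Add(m, 1169), Add(m, -1074)), -1)) = Mul(Pow(Add(1936, 484), Rational(1, 2)), Pow(Mul(Add(1169, m), Add(-1074, m)), -1)) = Mul(Pow(2420, Rational(1, 2)), Pow(Mul(Add(-1074, m), Add(1169, m)), -1)) = Mul(Mul(22, Pow(5, Rational(1, 2))), Mul(Pow(Add(-1074, m), -1), Pow(Add(1169, m), -1))) = Mul(22, Pow(5, Rational(1, 2)), Pow(Add(-1074, m), -1), Pow(Add(1169, m), -1)))
Pow(Add(Function('V')(842), Function('d')(-1688)), Rational(1, 2)) = Pow(Add(1127, Mul(22, Pow(5, Rational(1, 2)), Pow(Add(-1255506, Pow(-1688, 2), Mul(95, -1688)), -1))), Rational(1, 2)) = Pow(Add(1127, Mul(22, Pow(5, Rational(1, 2)), Pow(Add(-1255506, 2849344, -160360), -1))), Rational(1, 2)) = Pow(Add(1127, Mul(22, Pow(5, Rational(1, 2)), Pow(1433478, -1))), Rational(1, 2)) = Pow(Add(1127, Mul(22, Pow(5, Rational(1, 2)), Rational(1, 1433478))), Rational(1, 2)) = Pow(Add(1127, Mul(Rational(11, 716739), Pow(5, Rational(1, 2)))), Rational(1, 2))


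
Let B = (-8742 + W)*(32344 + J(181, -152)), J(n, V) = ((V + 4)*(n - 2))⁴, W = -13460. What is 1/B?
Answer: -1/10935813214884990096880 ≈ -9.1443e-23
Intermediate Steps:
J(n, V) = (-2 + n)⁴*(4 + V)⁴ (J(n, V) = ((4 + V)*(-2 + n))⁴ = ((-2 + n)*(4 + V))⁴ = (-2 + n)⁴*(4 + V)⁴)
B = -10935813214884990096880 (B = (-8742 - 13460)*(32344 + (-2 + 181)⁴*(4 - 152)⁴) = -22202*(32344 + 179⁴*(-148)⁴) = -22202*(32344 + 1026625681*479785216) = -22202*(32344 + 492559824109732096) = -22202*492559824109764440 = -10935813214884990096880)
1/B = 1/(-10935813214884990096880) = -1/10935813214884990096880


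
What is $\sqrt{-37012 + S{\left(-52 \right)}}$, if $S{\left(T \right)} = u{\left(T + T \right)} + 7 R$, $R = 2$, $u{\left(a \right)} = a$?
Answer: $i \sqrt{37102} \approx 192.62 i$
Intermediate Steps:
$S{\left(T \right)} = 14 + 2 T$ ($S{\left(T \right)} = \left(T + T\right) + 7 \cdot 2 = 2 T + 14 = 14 + 2 T$)
$\sqrt{-37012 + S{\left(-52 \right)}} = \sqrt{-37012 + \left(14 + 2 \left(-52\right)\right)} = \sqrt{-37012 + \left(14 - 104\right)} = \sqrt{-37012 - 90} = \sqrt{-37102} = i \sqrt{37102}$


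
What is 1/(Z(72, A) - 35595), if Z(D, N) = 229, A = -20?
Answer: -1/35366 ≈ -2.8276e-5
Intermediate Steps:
1/(Z(72, A) - 35595) = 1/(229 - 35595) = 1/(-35366) = -1/35366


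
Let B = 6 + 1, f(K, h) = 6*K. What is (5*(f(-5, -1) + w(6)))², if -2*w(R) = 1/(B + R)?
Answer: 15249025/676 ≈ 22558.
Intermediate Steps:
B = 7
w(R) = -1/(2*(7 + R))
(5*(f(-5, -1) + w(6)))² = (5*(6*(-5) - 1/(14 + 2*6)))² = (5*(-30 - 1/(14 + 12)))² = (5*(-30 - 1/26))² = (5*(-781/26))² = (-3905/26)² = 15249025/676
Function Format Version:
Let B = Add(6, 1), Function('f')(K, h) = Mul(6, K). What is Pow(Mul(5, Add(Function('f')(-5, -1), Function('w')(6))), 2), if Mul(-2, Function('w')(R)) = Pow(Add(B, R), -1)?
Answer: Rational(15249025, 676) ≈ 22558.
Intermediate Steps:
B = 7
Function('w')(R) = Mul(Rational(-1, 2), Pow(Add(7, R), -1))
Pow(Mul(5, Add(Function('f')(-5, -1), Function('w')(6))), 2) = Pow(Mul(5, Add(Mul(6, -5), Mul(-1, Pow(Add(14, Mul(2, 6)), -1)))), 2) = Pow(Mul(5, Add(-30, Mul(-1, Pow(Add(14, 12), -1)))), 2) = Pow(Mul(5, Add(-30, Mul(-1, Pow(26, -1)))), 2) = Pow(Mul(5, Add(-30, Mul(-1, Rational(1, 26)))), 2) = Pow(Mul(5, Add(-30, Rational(-1, 26))), 2) = Pow(Mul(5, Rational(-781, 26)), 2) = Pow(Rational(-3905, 26), 2) = Rational(15249025, 676)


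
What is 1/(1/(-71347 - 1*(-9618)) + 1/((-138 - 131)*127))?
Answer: -2108847827/95892 ≈ -21992.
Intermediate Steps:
1/(1/(-71347 - 1*(-9618)) + 1/((-138 - 131)*127)) = 1/(1/(-71347 + 9618) + 1/(-269*127)) = 1/(1/(-61729) + 1/(-34163)) = 1/(-1/61729 - 1/34163) = 1/(-95892/2108847827) = -2108847827/95892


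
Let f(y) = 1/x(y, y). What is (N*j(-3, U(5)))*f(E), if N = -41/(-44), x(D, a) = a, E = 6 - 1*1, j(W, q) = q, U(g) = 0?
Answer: 0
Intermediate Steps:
E = 5 (E = 6 - 1 = 5)
f(y) = 1/y
N = 41/44 (N = -41*(-1/44) = 41/44 ≈ 0.93182)
(N*j(-3, U(5)))*f(E) = ((41/44)*0)/5 = 0*(⅕) = 0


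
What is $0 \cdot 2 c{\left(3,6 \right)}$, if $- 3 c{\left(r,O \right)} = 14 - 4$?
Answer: $0$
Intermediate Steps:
$c{\left(r,O \right)} = - \frac{10}{3}$ ($c{\left(r,O \right)} = - \frac{14 - 4}{3} = \left(- \frac{1}{3}\right) 10 = - \frac{10}{3}$)
$0 \cdot 2 c{\left(3,6 \right)} = 0 \cdot 2 \left(- \frac{10}{3}\right) = 0 \left(- \frac{10}{3}\right) = 0$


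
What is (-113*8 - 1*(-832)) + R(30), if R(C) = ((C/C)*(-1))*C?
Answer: -102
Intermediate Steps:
R(C) = -C (R(C) = (1*(-1))*C = -C)
(-113*8 - 1*(-832)) + R(30) = (-113*8 - 1*(-832)) - 1*30 = (-904 + 832) - 30 = -72 - 30 = -102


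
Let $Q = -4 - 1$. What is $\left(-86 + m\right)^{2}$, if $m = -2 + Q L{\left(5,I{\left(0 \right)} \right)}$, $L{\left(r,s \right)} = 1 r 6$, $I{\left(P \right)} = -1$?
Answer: $56644$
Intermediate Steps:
$L{\left(r,s \right)} = 6 r$ ($L{\left(r,s \right)} = r 6 = 6 r$)
$Q = -5$
$m = -152$ ($m = -2 - 5 \cdot 6 \cdot 5 = -2 - 150 = -152$)
$\left(-86 + m\right)^{2} = \left(-86 - 152\right)^{2} = \left(-238\right)^{2} = 56644$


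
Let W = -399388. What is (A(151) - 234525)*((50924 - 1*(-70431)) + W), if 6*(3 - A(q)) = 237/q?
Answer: 19691888242859/302 ≈ 6.5205e+10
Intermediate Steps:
A(q) = 3 - 79/(2*q)
(A(151) - 234525)*((50924 - 1*(-70431)) + W) = ((3 - 79/2/151) - 234525)*((50924 - 1*(-70431)) - 399388) = ((3 - 79/2*1/151) - 234525)*((50924 + 70431) - 399388) = ((3 - 79/302) - 234525)*(121355 - 399388) = (827/302 - 234525)*(-278033) = -70825723/302*(-278033) = 19691888242859/302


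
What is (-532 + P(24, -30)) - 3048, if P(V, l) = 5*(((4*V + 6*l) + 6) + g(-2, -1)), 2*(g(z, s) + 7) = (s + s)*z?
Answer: -3995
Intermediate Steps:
g(z, s) = -7 + s*z (g(z, s) = -7 + ((s + s)*z)/2 = -7 + ((2*s)*z)/2 = -7 + (2*s*z)/2 = -7 + s*z)
P(V, l) = 5 + 20*V + 30*l (P(V, l) = 5*(((4*V + 6*l) + 6) + (-7 - 1*(-2))) = 5*((6 + 4*V + 6*l) + (-7 + 2)) = 5*((6 + 4*V + 6*l) - 5) = 5*(1 + 4*V + 6*l) = 5 + 20*V + 30*l)
(-532 + P(24, -30)) - 3048 = (-532 + (5 + 20*24 + 30*(-30))) - 3048 = (-532 + (5 + 480 - 900)) - 3048 = (-532 - 415) - 3048 = -947 - 3048 = -3995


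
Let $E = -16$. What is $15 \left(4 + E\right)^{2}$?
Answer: $2160$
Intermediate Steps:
$15 \left(4 + E\right)^{2} = 15 \left(4 - 16\right)^{2} = 15 \left(-12\right)^{2} = 15 \cdot 144 = 2160$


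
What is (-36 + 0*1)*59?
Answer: -2124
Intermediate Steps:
(-36 + 0*1)*59 = (-36 + 0)*59 = -36*59 = -2124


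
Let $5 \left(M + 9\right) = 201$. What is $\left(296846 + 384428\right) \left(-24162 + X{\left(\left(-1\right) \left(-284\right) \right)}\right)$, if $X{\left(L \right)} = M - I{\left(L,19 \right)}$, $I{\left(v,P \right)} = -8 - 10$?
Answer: $- \frac{82137118536}{5} \approx -1.6427 \cdot 10^{10}$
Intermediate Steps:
$M = \frac{156}{5}$ ($M = -9 + \frac{1}{5} \cdot 201 = -9 + \frac{201}{5} = \frac{156}{5} \approx 31.2$)
$I{\left(v,P \right)} = -18$ ($I{\left(v,P \right)} = -8 - 10 = -18$)
$X{\left(L \right)} = \frac{246}{5}$ ($X{\left(L \right)} = \frac{156}{5} - -18 = \frac{156}{5} + 18 = \frac{246}{5}$)
$\left(296846 + 384428\right) \left(-24162 + X{\left(\left(-1\right) \left(-284\right) \right)}\right) = \left(296846 + 384428\right) \left(-24162 + \frac{246}{5}\right) = 681274 \left(- \frac{120564}{5}\right) = - \frac{82137118536}{5}$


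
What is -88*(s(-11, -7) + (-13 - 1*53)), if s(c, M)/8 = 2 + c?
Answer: 12144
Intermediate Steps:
s(c, M) = 16 + 8*c (s(c, M) = 8*(2 + c) = 16 + 8*c)
-88*(s(-11, -7) + (-13 - 1*53)) = -88*((16 + 8*(-11)) + (-13 - 1*53)) = -88*((16 - 88) + (-13 - 53)) = -88*(-72 - 66) = -88*(-138) = 12144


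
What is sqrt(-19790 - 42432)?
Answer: I*sqrt(62222) ≈ 249.44*I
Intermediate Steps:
sqrt(-19790 - 42432) = sqrt(-62222) = I*sqrt(62222)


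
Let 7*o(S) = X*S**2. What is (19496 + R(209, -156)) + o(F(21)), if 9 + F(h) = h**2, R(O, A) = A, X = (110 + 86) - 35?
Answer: 4311692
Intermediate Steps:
X = 161 (X = 196 - 35 = 161)
F(h) = -9 + h**2
o(S) = 23*S**2 (o(S) = (161*S**2)/7 = 23*S**2)
(19496 + R(209, -156)) + o(F(21)) = (19496 - 156) + 23*(-9 + 21**2)**2 = 19340 + 23*(-9 + 441)**2 = 19340 + 23*432**2 = 19340 + 23*186624 = 19340 + 4292352 = 4311692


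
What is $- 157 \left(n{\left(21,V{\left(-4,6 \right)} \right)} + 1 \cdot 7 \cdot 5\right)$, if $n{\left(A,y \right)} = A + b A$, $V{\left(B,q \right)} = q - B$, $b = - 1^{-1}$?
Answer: $-5495$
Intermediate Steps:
$b = -1$ ($b = \left(-1\right) 1 = -1$)
$n{\left(A,y \right)} = 0$ ($n{\left(A,y \right)} = A - A = 0$)
$- 157 \left(n{\left(21,V{\left(-4,6 \right)} \right)} + 1 \cdot 7 \cdot 5\right) = - 157 \left(0 + 1 \cdot 7 \cdot 5\right) = - 157 \left(0 + 7 \cdot 5\right) = - 157 \left(0 + 35\right) = \left(-157\right) 35 = -5495$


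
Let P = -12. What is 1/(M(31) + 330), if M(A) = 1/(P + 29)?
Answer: 17/5611 ≈ 0.0030298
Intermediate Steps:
M(A) = 1/17 (M(A) = 1/(-12 + 29) = 1/17)
1/(M(31) + 330) = 1/(1/17 + 330) = 1/(5611/17) = 17/5611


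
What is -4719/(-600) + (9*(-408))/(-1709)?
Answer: 3422657/341800 ≈ 10.014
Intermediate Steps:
-4719/(-600) + (9*(-408))/(-1709) = -4719*(-1/600) - 3672*(-1/1709) = 1573/200 + 3672/1709 = 3422657/341800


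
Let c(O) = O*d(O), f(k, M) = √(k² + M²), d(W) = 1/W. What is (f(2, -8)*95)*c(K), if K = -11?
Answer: 190*√17 ≈ 783.39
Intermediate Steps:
d(W) = 1/W
f(k, M) = √(M² + k²)
c(O) = 1 (c(O) = O/O = 1)
(f(2, -8)*95)*c(K) = (√((-8)² + 2²)*95)*1 = (√(64 + 4)*95)*1 = (√68*95)*1 = ((2*√17)*95)*1 = (190*√17)*1 = 190*√17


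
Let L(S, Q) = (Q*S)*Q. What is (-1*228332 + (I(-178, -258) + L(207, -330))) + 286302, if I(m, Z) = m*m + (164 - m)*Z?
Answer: 22543718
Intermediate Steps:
L(S, Q) = S*Q²
I(m, Z) = m² + Z*(164 - m)
(-1*228332 + (I(-178, -258) + L(207, -330))) + 286302 = (-1*228332 + (((-178)² + 164*(-258) - 1*(-258)*(-178)) + 207*(-330)²)) + 286302 = (-228332 + ((31684 - 42312 - 45924) + 207*108900)) + 286302 = (-228332 + (-56552 + 22542300)) + 286302 = (-228332 + 22485748) + 286302 = 22257416 + 286302 = 22543718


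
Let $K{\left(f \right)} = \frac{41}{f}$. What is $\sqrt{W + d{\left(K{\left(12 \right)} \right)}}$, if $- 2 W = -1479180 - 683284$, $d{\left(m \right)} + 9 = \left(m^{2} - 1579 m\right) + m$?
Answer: $\frac{\sqrt{154921417}}{12} \approx 1037.2$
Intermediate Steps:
$d{\left(m \right)} = -9 + m^{2} - 1578 m$ ($d{\left(m \right)} = -9 + \left(\left(m^{2} - 1579 m\right) + m\right) = -9 + \left(m^{2} - 1578 m\right) = -9 + m^{2} - 1578 m$)
$W = 1081232$ ($W = - \frac{-1479180 - 683284}{2} = \left(- \frac{1}{2}\right) \left(-2162464\right) = 1081232$)
$\sqrt{W + d{\left(K{\left(12 \right)} \right)}} = \sqrt{1081232 - \left(9 - \frac{1681}{144} + 1578 \cdot 41 \cdot \frac{1}{12}\right)} = \sqrt{1081232 - \left(\frac{10801}{2} - \frac{1681}{144}\right)} = \sqrt{1081232 - \frac{775991}{144}} = \sqrt{\frac{154921417}{144}} = \frac{\sqrt{154921417}}{12}$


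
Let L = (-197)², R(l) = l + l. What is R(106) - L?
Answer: -38597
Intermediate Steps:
R(l) = 2*l
L = 38809
R(106) - L = 2*106 - 1*38809 = 212 - 38809 = -38597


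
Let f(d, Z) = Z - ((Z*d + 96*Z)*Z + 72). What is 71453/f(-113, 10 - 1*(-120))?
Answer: 71453/287358 ≈ 0.24866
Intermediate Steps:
f(d, Z) = -72 + Z - Z*(96*Z + Z*d) (f(d, Z) = Z - ((96*Z + Z*d)*Z + 72) = Z - (Z*(96*Z + Z*d) + 72) = Z - (72 + Z*(96*Z + Z*d)) = Z + (-72 - Z*(96*Z + Z*d)) = -72 + Z - Z*(96*Z + Z*d))
71453/f(-113, 10 - 1*(-120)) = 71453/(-72 + (10 - 1*(-120)) - 96*(10 - 1*(-120))² - 1*(-113)*(10 - 1*(-120))²) = 71453/(-72 + (10 + 120) - 96*(10 + 120)² - 1*(-113)*(10 + 120)²) = 71453/(-72 + 130 - 96*130² - 1*(-113)*130²) = 71453/(-72 + 130 - 96*16900 - 1*(-113)*16900) = 71453/(-72 + 130 - 1622400 + 1909700) = 71453/287358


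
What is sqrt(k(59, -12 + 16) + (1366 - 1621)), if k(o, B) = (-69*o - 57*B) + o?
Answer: I*sqrt(4495) ≈ 67.045*I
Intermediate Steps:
k(o, B) = -68*o - 57*B
sqrt(k(59, -12 + 16) + (1366 - 1621)) = sqrt((-68*59 - 57*(-12 + 16)) + (1366 - 1621)) = sqrt((-4012 - 57*4) - 255) = sqrt((-4012 - 228) - 255) = sqrt(-4240 - 255) = sqrt(-4495) = I*sqrt(4495)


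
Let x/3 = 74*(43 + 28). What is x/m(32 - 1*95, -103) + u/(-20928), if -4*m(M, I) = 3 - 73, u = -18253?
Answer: 660373127/732480 ≈ 901.56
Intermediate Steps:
m(M, I) = 35/2 (m(M, I) = -(3 - 73)/4 = -¼*(-70) = 35/2)
x = 15762 (x = 3*(74*(43 + 28)) = 3*(74*71) = 3*5254 = 15762)
x/m(32 - 1*95, -103) + u/(-20928) = 15762/(35/2) - 18253/(-20928) = 15762*(2/35) - 18253*(-1/20928) = 31524/35 + 18253/20928 = 660373127/732480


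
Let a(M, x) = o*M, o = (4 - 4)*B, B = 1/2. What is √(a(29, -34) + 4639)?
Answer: √4639 ≈ 68.110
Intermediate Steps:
B = ½ ≈ 0.50000
o = 0 (o = (4 - 4)*(½) = 0*(½) = 0)
a(M, x) = 0 (a(M, x) = 0*M = 0)
√(a(29, -34) + 4639) = √(0 + 4639) = √4639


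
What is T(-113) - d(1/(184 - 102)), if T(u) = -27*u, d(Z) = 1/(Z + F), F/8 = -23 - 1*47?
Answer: 140098951/45919 ≈ 3051.0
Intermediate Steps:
F = -560 (F = 8*(-23 - 1*47) = 8*(-23 - 47) = 8*(-70) = -560)
d(Z) = 1/(-560 + Z) (d(Z) = 1/(Z - 560) = 1/(-560 + Z))
T(-113) - d(1/(184 - 102)) = -27*(-113) - 1/(-560 + 1/(184 - 102)) = 3051 - 1/(-560 + 1/82) = 3051 - 1/(-45919/82) = 3051 - 1*(-82/45919) = 3051 + 82/45919 = 140098951/45919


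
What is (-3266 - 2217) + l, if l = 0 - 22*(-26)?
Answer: -4911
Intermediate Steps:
l = 572 (l = 0 + 572 = 572)
(-3266 - 2217) + l = (-3266 - 2217) + 572 = -5483 + 572 = -4911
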